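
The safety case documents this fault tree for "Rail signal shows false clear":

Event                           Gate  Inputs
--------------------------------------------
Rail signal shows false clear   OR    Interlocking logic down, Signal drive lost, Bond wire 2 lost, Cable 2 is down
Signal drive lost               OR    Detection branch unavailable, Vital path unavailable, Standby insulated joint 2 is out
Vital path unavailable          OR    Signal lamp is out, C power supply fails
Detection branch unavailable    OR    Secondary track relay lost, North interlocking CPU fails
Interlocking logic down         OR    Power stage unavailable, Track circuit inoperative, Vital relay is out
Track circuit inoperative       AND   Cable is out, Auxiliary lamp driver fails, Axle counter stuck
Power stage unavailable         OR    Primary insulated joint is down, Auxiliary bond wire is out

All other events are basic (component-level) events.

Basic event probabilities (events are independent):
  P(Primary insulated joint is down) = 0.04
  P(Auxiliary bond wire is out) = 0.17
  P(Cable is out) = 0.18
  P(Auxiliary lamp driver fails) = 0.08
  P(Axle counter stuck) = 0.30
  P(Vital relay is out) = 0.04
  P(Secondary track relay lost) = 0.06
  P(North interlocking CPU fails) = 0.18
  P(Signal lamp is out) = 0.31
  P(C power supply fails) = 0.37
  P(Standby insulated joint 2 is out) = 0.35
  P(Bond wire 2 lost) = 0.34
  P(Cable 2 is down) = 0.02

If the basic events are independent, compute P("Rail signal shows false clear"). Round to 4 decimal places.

P(Power stage unavailable) [OR] = 1 − (1−0.04) × (1−0.17) = 0.203200
P(Track circuit inoperative) [AND] = 0.18 × 0.08 × 0.30 = 0.004320
P(Interlocking logic down) [OR] = 1 − (1−0.203200) × (1−0.004320) × (1−0.04) = 0.238376
P(Detection branch unavailable) [OR] = 1 − (1−0.06) × (1−0.18) = 0.229200
P(Vital path unavailable) [OR] = 1 − (1−0.31) × (1−0.37) = 0.565300
P(Signal drive lost) [OR] = 1 − (1−0.229200) × (1−0.565300) × (1−0.35) = 0.782207
P(Rail signal shows false clear) [OR] = 1 − (1−0.238376) × (1−0.782207) × (1−0.34) × (1−0.02) = 0.892711
Rounded to 4 decimal places: P(Rail signal shows false clear) ≈ 0.8927.

0.8927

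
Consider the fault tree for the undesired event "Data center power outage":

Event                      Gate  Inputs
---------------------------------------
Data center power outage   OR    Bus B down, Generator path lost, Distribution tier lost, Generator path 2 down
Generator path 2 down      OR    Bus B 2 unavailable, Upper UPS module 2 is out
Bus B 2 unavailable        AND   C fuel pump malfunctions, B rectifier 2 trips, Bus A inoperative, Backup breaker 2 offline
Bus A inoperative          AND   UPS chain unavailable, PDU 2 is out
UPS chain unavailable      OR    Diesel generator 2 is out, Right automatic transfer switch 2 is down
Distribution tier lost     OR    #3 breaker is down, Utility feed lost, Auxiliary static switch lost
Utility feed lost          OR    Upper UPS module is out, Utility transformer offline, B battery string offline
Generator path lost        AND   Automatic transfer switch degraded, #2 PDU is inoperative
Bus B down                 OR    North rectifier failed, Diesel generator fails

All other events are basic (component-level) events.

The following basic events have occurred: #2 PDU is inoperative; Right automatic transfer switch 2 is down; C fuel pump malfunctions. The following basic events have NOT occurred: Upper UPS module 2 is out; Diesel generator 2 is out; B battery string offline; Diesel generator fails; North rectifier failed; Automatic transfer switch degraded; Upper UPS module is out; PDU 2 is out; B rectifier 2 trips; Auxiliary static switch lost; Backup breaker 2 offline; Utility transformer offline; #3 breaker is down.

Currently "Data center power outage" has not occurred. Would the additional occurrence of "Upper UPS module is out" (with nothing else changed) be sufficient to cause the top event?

Counterfactual: set "Upper UPS module is out" to occurred.
Bus B down [OR]: North rectifier failed=not, Diesel generator fails=not → no input occurs → does not occur.
Generator path lost [AND]: Automatic transfer switch degraded=not, #2 PDU is inoperative=occurs → not all inputs occur → does not occur.
Utility feed lost [OR]: Upper UPS module is out=occurs, Utility transformer offline=not, B battery string offline=not → at least one input occurs → occurs.
Distribution tier lost [OR]: #3 breaker is down=not, Utility feed lost=occurs, Auxiliary static switch lost=not → at least one input occurs → occurs.
UPS chain unavailable [OR]: Diesel generator 2 is out=not, Right automatic transfer switch 2 is down=occurs → at least one input occurs → occurs.
Bus A inoperative [AND]: UPS chain unavailable=occurs, PDU 2 is out=not → not all inputs occur → does not occur.
Bus B 2 unavailable [AND]: C fuel pump malfunctions=occurs, B rectifier 2 trips=not, Bus A inoperative=not, Backup breaker 2 offline=not → not all inputs occur → does not occur.
Generator path 2 down [OR]: Bus B 2 unavailable=not, Upper UPS module 2 is out=not → no input occurs → does not occur.
Data center power outage [OR]: Bus B down=not, Generator path lost=not, Distribution tier lost=occurs, Generator path 2 down=not → at least one input occurs → occurs.

Yes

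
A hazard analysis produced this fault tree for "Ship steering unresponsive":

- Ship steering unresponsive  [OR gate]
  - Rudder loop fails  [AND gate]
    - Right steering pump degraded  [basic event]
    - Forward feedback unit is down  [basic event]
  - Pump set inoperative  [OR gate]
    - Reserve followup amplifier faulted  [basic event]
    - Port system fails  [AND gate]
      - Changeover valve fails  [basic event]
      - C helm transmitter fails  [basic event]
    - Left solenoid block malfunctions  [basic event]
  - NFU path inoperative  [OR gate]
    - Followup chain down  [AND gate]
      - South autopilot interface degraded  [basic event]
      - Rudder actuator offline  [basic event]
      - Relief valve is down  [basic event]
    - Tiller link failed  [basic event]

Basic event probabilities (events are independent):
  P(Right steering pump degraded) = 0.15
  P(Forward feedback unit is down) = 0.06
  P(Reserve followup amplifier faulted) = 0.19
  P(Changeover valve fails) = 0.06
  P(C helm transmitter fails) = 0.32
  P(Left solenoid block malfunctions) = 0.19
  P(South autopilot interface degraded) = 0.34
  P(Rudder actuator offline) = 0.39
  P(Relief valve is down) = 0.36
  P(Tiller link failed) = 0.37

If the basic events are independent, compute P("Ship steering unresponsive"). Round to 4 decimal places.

P(Rudder loop fails) [AND] = 0.15 × 0.06 = 0.009000
P(Port system fails) [AND] = 0.06 × 0.32 = 0.019200
P(Pump set inoperative) [OR] = 1 − (1−0.19) × (1−0.019200) × (1−0.19) = 0.356497
P(Followup chain down) [AND] = 0.34 × 0.39 × 0.36 = 0.047736
P(NFU path inoperative) [OR] = 1 − (1−0.047736) × (1−0.37) = 0.400074
P(Ship steering unresponsive) [OR] = 1 − (1−0.009000) × (1−0.356497) × (1−0.400074) = 0.617420
Rounded to 4 decimal places: P(Ship steering unresponsive) ≈ 0.6174.

0.6174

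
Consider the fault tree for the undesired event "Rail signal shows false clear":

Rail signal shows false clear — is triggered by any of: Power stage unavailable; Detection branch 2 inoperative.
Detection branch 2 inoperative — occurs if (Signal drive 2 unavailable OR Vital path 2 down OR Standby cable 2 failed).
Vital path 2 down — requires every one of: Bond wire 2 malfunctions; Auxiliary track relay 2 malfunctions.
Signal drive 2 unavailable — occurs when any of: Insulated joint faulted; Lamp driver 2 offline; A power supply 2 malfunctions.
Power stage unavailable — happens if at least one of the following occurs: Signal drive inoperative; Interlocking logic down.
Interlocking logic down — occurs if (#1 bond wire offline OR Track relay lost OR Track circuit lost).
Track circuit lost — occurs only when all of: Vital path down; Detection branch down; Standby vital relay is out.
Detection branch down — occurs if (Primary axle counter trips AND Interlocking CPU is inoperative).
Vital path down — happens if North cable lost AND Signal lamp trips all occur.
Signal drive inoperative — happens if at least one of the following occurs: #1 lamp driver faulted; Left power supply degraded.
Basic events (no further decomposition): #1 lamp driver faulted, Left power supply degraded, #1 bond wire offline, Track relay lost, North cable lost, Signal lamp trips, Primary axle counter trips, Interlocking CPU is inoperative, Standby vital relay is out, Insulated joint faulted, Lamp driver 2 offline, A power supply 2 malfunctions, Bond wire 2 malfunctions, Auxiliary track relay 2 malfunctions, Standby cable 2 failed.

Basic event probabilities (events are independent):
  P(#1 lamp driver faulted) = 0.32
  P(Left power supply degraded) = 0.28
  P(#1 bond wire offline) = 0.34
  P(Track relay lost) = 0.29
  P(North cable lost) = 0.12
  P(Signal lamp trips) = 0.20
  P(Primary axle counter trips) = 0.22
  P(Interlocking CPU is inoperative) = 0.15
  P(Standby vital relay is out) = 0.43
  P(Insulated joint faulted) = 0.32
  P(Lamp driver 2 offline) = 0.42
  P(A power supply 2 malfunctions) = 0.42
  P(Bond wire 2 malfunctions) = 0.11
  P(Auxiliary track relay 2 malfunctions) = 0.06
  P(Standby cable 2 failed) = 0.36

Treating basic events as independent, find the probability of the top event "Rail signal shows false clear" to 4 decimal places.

0.9666

P(Signal drive inoperative) [OR] = 1 − (1−0.32) × (1−0.28) = 0.510400
P(Vital path down) [AND] = 0.12 × 0.20 = 0.024000
P(Detection branch down) [AND] = 0.22 × 0.15 = 0.033000
P(Track circuit lost) [AND] = 0.024000 × 0.033000 × 0.43 = 0.000341
P(Interlocking logic down) [OR] = 1 − (1−0.34) × (1−0.29) × (1−0.000341) = 0.531560
P(Power stage unavailable) [OR] = 1 − (1−0.510400) × (1−0.531560) = 0.770652
P(Signal drive 2 unavailable) [OR] = 1 − (1−0.32) × (1−0.42) × (1−0.42) = 0.771248
P(Vital path 2 down) [AND] = 0.11 × 0.06 = 0.006600
P(Detection branch 2 inoperative) [OR] = 1 − (1−0.771248) × (1−0.006600) × (1−0.36) = 0.854565
P(Rail signal shows false clear) [OR] = 1 − (1−0.770652) × (1−0.854565) = 0.966645
Rounded to 4 decimal places: P(Rail signal shows false clear) ≈ 0.9666.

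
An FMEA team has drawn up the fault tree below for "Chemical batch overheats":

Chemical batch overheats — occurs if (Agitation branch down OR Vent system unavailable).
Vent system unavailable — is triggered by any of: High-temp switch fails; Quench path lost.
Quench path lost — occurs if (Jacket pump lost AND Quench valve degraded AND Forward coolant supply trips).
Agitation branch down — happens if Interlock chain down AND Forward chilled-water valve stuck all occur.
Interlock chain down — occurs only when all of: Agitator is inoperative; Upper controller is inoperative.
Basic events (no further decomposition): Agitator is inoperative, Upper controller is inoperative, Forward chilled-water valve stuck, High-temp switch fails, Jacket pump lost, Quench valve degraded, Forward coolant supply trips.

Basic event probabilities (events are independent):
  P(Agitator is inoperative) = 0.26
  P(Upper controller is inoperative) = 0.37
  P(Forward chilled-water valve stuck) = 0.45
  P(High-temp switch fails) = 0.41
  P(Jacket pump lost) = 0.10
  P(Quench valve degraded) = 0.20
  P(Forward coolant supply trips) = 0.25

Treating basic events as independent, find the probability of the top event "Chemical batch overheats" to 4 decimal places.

P(Interlock chain down) [AND] = 0.26 × 0.37 = 0.096200
P(Agitation branch down) [AND] = 0.096200 × 0.45 = 0.043290
P(Quench path lost) [AND] = 0.10 × 0.20 × 0.25 = 0.005000
P(Vent system unavailable) [OR] = 1 − (1−0.41) × (1−0.005000) = 0.412950
P(Chemical batch overheats) [OR] = 1 − (1−0.043290) × (1−0.412950) = 0.438363
Rounded to 4 decimal places: P(Chemical batch overheats) ≈ 0.4384.

0.4384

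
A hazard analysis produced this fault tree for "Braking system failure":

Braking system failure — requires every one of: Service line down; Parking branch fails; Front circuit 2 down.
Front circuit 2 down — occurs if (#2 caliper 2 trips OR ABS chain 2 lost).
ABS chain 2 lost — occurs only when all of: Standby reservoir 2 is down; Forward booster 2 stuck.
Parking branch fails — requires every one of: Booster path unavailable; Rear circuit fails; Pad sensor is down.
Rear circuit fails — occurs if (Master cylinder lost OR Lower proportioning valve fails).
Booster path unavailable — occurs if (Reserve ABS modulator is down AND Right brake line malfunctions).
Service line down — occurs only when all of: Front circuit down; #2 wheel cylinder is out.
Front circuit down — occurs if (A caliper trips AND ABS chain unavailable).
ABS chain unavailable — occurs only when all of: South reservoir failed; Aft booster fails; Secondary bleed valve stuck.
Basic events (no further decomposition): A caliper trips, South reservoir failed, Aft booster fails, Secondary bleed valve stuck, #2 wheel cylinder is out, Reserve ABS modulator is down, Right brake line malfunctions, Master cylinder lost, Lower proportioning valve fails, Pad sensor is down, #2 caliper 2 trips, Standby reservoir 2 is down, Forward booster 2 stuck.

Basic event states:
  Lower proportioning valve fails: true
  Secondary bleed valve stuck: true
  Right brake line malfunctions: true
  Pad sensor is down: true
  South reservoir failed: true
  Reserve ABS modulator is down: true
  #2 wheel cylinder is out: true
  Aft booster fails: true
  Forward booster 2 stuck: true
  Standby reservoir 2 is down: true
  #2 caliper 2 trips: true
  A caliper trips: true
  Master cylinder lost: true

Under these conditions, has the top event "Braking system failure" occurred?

Yes

ABS chain unavailable [AND]: South reservoir failed=occurs, Aft booster fails=occurs, Secondary bleed valve stuck=occurs → all inputs occur → occurs.
Front circuit down [AND]: A caliper trips=occurs, ABS chain unavailable=occurs → all inputs occur → occurs.
Service line down [AND]: Front circuit down=occurs, #2 wheel cylinder is out=occurs → all inputs occur → occurs.
Booster path unavailable [AND]: Reserve ABS modulator is down=occurs, Right brake line malfunctions=occurs → all inputs occur → occurs.
Rear circuit fails [OR]: Master cylinder lost=occurs, Lower proportioning valve fails=occurs → at least one input occurs → occurs.
Parking branch fails [AND]: Booster path unavailable=occurs, Rear circuit fails=occurs, Pad sensor is down=occurs → all inputs occur → occurs.
ABS chain 2 lost [AND]: Standby reservoir 2 is down=occurs, Forward booster 2 stuck=occurs → all inputs occur → occurs.
Front circuit 2 down [OR]: #2 caliper 2 trips=occurs, ABS chain 2 lost=occurs → at least one input occurs → occurs.
Braking system failure [AND]: Service line down=occurs, Parking branch fails=occurs, Front circuit 2 down=occurs → all inputs occur → occurs.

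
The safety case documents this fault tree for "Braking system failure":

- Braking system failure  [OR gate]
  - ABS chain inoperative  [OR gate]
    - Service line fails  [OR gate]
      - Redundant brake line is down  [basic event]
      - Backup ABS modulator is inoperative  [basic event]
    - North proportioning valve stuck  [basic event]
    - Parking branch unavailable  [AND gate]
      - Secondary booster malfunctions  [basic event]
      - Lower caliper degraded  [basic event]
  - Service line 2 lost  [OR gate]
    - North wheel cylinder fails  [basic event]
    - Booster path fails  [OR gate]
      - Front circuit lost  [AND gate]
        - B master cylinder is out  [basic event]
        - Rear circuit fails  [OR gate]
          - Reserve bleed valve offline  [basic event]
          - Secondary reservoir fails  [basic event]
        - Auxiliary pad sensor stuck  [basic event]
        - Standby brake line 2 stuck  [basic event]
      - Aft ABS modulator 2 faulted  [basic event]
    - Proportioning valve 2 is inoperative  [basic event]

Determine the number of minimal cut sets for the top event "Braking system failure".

9

Service line fails [OR]: union of children's cut sets → 2 cut set(s).
Parking branch unavailable [AND]: one cut set from each child combined → 1 × 1 = 1 cut set(s).
ABS chain inoperative [OR]: union of children's cut sets → 4 cut set(s).
Rear circuit fails [OR]: union of children's cut sets → 2 cut set(s).
Front circuit lost [AND]: one cut set from each child combined → 1 × 2 × 1 × 1 = 2 cut set(s).
Booster path fails [OR]: union of children's cut sets → 3 cut set(s).
Service line 2 lost [OR]: union of children's cut sets → 5 cut set(s).
Braking system failure [OR]: union of children's cut sets → 9 cut set(s).
Minimal cut sets: {Redundant brake line is down}; {Backup ABS modulator is inoperative}; {North proportioning valve stuck}; {Lower caliper degraded, Secondary booster malfunctions}; {North wheel cylinder fails}; {Auxiliary pad sensor stuck, B master cylinder is out, Reserve bleed valve offline, Standby brake line 2 stuck}; {Auxiliary pad sensor stuck, B master cylinder is out, Secondary reservoir fails, Standby brake line 2 stuck}; {Aft ABS modulator 2 faulted}; {Proportioning valve 2 is inoperative}.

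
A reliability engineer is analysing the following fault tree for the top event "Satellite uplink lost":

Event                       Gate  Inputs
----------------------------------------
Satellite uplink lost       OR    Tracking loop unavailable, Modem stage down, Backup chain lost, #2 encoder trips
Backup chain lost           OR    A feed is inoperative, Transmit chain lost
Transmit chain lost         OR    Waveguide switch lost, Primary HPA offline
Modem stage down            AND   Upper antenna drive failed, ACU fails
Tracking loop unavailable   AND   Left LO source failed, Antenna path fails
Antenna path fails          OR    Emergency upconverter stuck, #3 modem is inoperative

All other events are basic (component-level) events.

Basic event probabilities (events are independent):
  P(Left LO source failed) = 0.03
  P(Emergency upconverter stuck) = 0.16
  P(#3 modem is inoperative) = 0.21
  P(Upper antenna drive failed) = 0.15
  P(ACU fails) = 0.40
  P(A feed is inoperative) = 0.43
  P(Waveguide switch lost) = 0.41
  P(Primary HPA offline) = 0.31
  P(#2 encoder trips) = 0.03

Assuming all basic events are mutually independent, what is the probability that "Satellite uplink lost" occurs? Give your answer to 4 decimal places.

0.7906

P(Antenna path fails) [OR] = 1 − (1−0.16) × (1−0.21) = 0.336400
P(Tracking loop unavailable) [AND] = 0.03 × 0.336400 = 0.010092
P(Modem stage down) [AND] = 0.15 × 0.40 = 0.060000
P(Transmit chain lost) [OR] = 1 − (1−0.41) × (1−0.31) = 0.592900
P(Backup chain lost) [OR] = 1 − (1−0.43) × (1−0.592900) = 0.767953
P(Satellite uplink lost) [OR] = 1 − (1−0.010092) × (1−0.060000) × (1−0.767953) × (1−0.03) = 0.790555
Rounded to 4 decimal places: P(Satellite uplink lost) ≈ 0.7906.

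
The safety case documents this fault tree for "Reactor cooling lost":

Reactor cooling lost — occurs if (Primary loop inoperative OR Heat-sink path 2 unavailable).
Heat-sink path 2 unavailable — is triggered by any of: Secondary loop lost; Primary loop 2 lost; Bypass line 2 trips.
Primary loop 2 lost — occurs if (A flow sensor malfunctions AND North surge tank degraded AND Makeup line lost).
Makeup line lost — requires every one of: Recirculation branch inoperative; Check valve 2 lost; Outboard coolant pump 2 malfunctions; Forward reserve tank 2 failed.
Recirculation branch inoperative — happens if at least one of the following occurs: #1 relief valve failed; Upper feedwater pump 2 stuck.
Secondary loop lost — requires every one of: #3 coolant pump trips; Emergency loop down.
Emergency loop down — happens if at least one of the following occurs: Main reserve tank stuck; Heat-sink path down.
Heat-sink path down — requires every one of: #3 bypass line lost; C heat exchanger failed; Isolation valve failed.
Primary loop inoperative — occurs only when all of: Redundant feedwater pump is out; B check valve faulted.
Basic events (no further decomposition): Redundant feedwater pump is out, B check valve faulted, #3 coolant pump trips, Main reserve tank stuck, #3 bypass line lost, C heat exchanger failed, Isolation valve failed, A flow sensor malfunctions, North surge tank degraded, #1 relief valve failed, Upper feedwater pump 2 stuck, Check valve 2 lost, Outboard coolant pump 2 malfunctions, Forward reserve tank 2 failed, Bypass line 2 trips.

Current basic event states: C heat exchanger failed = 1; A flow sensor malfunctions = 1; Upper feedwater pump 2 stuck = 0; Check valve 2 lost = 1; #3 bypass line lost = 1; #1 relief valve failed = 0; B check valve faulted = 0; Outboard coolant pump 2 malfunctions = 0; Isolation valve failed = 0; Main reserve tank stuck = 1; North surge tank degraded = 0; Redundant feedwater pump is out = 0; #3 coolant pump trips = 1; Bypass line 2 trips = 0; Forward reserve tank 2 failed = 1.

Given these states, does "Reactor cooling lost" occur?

Primary loop inoperative [AND]: Redundant feedwater pump is out=not, B check valve faulted=not → not all inputs occur → does not occur.
Heat-sink path down [AND]: #3 bypass line lost=occurs, C heat exchanger failed=occurs, Isolation valve failed=not → not all inputs occur → does not occur.
Emergency loop down [OR]: Main reserve tank stuck=occurs, Heat-sink path down=not → at least one input occurs → occurs.
Secondary loop lost [AND]: #3 coolant pump trips=occurs, Emergency loop down=occurs → all inputs occur → occurs.
Recirculation branch inoperative [OR]: #1 relief valve failed=not, Upper feedwater pump 2 stuck=not → no input occurs → does not occur.
Makeup line lost [AND]: Recirculation branch inoperative=not, Check valve 2 lost=occurs, Outboard coolant pump 2 malfunctions=not, Forward reserve tank 2 failed=occurs → not all inputs occur → does not occur.
Primary loop 2 lost [AND]: A flow sensor malfunctions=occurs, North surge tank degraded=not, Makeup line lost=not → not all inputs occur → does not occur.
Heat-sink path 2 unavailable [OR]: Secondary loop lost=occurs, Primary loop 2 lost=not, Bypass line 2 trips=not → at least one input occurs → occurs.
Reactor cooling lost [OR]: Primary loop inoperative=not, Heat-sink path 2 unavailable=occurs → at least one input occurs → occurs.

Yes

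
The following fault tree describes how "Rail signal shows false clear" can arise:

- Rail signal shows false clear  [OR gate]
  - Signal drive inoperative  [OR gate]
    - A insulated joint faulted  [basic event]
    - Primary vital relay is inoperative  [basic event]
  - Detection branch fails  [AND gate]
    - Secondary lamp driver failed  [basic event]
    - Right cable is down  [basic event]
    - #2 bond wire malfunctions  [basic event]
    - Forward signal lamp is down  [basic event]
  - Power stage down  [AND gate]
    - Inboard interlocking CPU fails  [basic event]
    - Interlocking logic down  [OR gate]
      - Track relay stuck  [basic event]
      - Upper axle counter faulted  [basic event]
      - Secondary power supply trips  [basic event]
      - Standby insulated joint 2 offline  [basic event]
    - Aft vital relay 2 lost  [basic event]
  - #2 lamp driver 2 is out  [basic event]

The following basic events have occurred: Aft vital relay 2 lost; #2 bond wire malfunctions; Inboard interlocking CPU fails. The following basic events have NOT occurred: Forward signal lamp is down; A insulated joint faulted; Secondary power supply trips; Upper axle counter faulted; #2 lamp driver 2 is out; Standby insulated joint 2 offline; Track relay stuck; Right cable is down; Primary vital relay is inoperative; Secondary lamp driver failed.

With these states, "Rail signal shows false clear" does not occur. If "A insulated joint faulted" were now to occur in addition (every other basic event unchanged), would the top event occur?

Yes

Counterfactual: set "A insulated joint faulted" to occurred.
Signal drive inoperative [OR]: A insulated joint faulted=occurs, Primary vital relay is inoperative=not → at least one input occurs → occurs.
Detection branch fails [AND]: Secondary lamp driver failed=not, Right cable is down=not, #2 bond wire malfunctions=occurs, Forward signal lamp is down=not → not all inputs occur → does not occur.
Interlocking logic down [OR]: Track relay stuck=not, Upper axle counter faulted=not, Secondary power supply trips=not, Standby insulated joint 2 offline=not → no input occurs → does not occur.
Power stage down [AND]: Inboard interlocking CPU fails=occurs, Interlocking logic down=not, Aft vital relay 2 lost=occurs → not all inputs occur → does not occur.
Rail signal shows false clear [OR]: Signal drive inoperative=occurs, Detection branch fails=not, Power stage down=not, #2 lamp driver 2 is out=not → at least one input occurs → occurs.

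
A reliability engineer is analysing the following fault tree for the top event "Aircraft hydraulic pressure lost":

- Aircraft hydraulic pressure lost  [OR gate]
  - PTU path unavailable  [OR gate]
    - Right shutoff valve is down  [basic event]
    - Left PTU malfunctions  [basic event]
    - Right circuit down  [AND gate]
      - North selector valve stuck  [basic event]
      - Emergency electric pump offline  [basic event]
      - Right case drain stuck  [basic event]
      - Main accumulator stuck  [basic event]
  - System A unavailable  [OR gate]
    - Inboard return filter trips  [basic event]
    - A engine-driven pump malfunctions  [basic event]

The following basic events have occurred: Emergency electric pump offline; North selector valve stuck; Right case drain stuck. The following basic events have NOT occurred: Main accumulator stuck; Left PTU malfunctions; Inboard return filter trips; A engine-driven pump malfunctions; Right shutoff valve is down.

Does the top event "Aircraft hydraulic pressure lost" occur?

Right circuit down [AND]: North selector valve stuck=occurs, Emergency electric pump offline=occurs, Right case drain stuck=occurs, Main accumulator stuck=not → not all inputs occur → does not occur.
PTU path unavailable [OR]: Right shutoff valve is down=not, Left PTU malfunctions=not, Right circuit down=not → no input occurs → does not occur.
System A unavailable [OR]: Inboard return filter trips=not, A engine-driven pump malfunctions=not → no input occurs → does not occur.
Aircraft hydraulic pressure lost [OR]: PTU path unavailable=not, System A unavailable=not → no input occurs → does not occur.

No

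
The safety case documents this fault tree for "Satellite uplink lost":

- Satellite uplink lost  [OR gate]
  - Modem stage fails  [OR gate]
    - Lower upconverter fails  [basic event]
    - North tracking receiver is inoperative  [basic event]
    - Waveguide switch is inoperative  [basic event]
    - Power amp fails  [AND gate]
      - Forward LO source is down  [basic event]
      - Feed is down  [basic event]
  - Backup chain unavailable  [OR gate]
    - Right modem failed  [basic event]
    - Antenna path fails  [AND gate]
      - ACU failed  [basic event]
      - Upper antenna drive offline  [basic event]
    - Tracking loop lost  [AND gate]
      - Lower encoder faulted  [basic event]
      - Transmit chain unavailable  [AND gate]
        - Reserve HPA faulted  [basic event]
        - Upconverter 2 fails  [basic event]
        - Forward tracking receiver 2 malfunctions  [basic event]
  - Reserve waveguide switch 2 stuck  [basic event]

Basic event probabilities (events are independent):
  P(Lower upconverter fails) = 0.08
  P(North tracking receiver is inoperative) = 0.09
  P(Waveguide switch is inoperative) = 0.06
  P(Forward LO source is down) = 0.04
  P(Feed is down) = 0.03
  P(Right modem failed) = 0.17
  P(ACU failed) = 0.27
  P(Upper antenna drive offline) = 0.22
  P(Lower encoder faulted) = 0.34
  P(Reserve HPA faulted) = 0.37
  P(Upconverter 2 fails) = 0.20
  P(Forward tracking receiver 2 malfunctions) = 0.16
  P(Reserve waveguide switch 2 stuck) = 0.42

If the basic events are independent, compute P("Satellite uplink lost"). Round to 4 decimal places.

0.6455

P(Power amp fails) [AND] = 0.04 × 0.03 = 0.001200
P(Modem stage fails) [OR] = 1 − (1−0.08) × (1−0.09) × (1−0.06) × (1−0.001200) = 0.213976
P(Antenna path fails) [AND] = 0.27 × 0.22 = 0.059400
P(Transmit chain unavailable) [AND] = 0.37 × 0.20 × 0.16 = 0.011840
P(Tracking loop lost) [AND] = 0.34 × 0.011840 = 0.004026
P(Backup chain unavailable) [OR] = 1 − (1−0.17) × (1−0.059400) × (1−0.004026) = 0.222445
P(Satellite uplink lost) [OR] = 1 − (1−0.213976) × (1−0.222445) × (1−0.42) = 0.645517
Rounded to 4 decimal places: P(Satellite uplink lost) ≈ 0.6455.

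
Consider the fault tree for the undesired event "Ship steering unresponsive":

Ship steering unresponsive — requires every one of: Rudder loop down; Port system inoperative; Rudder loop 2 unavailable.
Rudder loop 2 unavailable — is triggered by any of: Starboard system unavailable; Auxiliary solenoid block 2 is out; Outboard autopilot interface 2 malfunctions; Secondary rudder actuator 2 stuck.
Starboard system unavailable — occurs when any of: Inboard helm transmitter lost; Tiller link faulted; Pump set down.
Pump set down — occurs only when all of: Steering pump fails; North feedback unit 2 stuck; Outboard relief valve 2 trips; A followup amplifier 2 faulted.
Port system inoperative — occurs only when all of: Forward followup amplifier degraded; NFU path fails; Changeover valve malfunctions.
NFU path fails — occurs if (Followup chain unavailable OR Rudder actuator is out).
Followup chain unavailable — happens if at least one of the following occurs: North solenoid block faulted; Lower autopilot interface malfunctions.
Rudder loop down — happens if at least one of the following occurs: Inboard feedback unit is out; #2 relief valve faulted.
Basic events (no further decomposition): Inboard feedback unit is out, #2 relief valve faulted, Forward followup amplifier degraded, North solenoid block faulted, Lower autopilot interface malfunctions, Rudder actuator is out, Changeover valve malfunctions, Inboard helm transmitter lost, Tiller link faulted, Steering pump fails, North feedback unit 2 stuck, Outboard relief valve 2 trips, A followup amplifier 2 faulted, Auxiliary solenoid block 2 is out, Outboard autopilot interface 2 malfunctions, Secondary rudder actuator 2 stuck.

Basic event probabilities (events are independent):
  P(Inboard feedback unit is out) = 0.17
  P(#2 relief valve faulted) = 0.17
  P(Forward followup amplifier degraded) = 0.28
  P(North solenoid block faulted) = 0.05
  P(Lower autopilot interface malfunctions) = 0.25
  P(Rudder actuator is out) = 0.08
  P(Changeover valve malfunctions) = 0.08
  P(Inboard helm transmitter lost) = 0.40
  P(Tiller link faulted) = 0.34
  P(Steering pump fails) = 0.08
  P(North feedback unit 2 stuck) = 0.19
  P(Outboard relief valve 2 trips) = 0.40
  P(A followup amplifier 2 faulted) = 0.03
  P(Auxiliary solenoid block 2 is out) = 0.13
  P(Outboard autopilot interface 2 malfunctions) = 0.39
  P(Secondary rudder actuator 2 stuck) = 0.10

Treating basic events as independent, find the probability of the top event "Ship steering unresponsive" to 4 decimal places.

0.0019

P(Rudder loop down) [OR] = 1 − (1−0.17) × (1−0.17) = 0.311100
P(Followup chain unavailable) [OR] = 1 − (1−0.05) × (1−0.25) = 0.287500
P(NFU path fails) [OR] = 1 − (1−0.287500) × (1−0.08) = 0.344500
P(Port system inoperative) [AND] = 0.28 × 0.344500 × 0.08 = 0.007717
P(Pump set down) [AND] = 0.08 × 0.19 × 0.40 × 0.03 = 0.000182
P(Starboard system unavailable) [OR] = 1 − (1−0.40) × (1−0.34) × (1−0.000182) = 0.604072
P(Rudder loop 2 unavailable) [OR] = 1 − (1−0.604072) × (1−0.13) × (1−0.39) × (1−0.10) = 0.810893
P(Ship steering unresponsive) [AND] = 0.311100 × 0.007717 × 0.810893 = 0.001947
Rounded to 4 decimal places: P(Ship steering unresponsive) ≈ 0.0019.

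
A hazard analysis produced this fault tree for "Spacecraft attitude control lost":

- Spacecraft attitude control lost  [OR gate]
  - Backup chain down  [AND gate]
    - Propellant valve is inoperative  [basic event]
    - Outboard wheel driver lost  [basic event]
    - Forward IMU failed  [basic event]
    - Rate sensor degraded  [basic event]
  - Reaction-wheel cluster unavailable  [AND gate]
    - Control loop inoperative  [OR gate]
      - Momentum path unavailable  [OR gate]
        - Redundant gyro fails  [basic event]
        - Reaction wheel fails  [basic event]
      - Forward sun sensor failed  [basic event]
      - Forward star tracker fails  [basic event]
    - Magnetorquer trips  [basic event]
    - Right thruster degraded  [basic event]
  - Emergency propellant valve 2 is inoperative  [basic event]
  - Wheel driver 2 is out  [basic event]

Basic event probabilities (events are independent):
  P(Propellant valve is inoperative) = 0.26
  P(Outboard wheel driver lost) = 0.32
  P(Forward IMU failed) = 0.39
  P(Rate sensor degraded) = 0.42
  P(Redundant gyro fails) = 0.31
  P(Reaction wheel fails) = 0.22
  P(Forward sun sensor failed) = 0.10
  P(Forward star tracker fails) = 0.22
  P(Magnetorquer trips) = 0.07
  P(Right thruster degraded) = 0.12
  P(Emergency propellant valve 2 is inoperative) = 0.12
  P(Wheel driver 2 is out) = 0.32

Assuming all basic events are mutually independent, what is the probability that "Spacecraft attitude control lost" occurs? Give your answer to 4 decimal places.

0.4128

P(Backup chain down) [AND] = 0.26 × 0.32 × 0.39 × 0.42 = 0.013628
P(Momentum path unavailable) [OR] = 1 − (1−0.31) × (1−0.22) = 0.461800
P(Control loop inoperative) [OR] = 1 − (1−0.461800) × (1−0.10) × (1−0.22) = 0.622184
P(Reaction-wheel cluster unavailable) [AND] = 0.622184 × 0.07 × 0.12 = 0.005226
P(Spacecraft attitude control lost) [OR] = 1 − (1−0.013628) × (1−0.005226) × (1−0.12) × (1−0.32) = 0.412840
Rounded to 4 decimal places: P(Spacecraft attitude control lost) ≈ 0.4128.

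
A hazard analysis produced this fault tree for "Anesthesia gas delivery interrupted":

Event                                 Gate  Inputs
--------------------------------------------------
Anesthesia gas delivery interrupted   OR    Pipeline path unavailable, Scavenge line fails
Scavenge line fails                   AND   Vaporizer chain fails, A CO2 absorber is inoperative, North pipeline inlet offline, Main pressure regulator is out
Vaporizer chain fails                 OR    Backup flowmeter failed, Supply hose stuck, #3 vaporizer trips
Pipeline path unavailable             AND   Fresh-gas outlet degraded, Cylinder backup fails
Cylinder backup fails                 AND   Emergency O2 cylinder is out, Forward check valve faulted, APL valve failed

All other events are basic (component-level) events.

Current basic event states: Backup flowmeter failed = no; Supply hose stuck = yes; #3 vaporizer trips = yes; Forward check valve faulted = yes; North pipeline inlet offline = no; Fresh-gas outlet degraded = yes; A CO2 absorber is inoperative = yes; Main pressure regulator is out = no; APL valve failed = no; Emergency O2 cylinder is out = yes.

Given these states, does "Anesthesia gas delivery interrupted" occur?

Cylinder backup fails [AND]: Emergency O2 cylinder is out=occurs, Forward check valve faulted=occurs, APL valve failed=not → not all inputs occur → does not occur.
Pipeline path unavailable [AND]: Fresh-gas outlet degraded=occurs, Cylinder backup fails=not → not all inputs occur → does not occur.
Vaporizer chain fails [OR]: Backup flowmeter failed=not, Supply hose stuck=occurs, #3 vaporizer trips=occurs → at least one input occurs → occurs.
Scavenge line fails [AND]: Vaporizer chain fails=occurs, A CO2 absorber is inoperative=occurs, North pipeline inlet offline=not, Main pressure regulator is out=not → not all inputs occur → does not occur.
Anesthesia gas delivery interrupted [OR]: Pipeline path unavailable=not, Scavenge line fails=not → no input occurs → does not occur.

No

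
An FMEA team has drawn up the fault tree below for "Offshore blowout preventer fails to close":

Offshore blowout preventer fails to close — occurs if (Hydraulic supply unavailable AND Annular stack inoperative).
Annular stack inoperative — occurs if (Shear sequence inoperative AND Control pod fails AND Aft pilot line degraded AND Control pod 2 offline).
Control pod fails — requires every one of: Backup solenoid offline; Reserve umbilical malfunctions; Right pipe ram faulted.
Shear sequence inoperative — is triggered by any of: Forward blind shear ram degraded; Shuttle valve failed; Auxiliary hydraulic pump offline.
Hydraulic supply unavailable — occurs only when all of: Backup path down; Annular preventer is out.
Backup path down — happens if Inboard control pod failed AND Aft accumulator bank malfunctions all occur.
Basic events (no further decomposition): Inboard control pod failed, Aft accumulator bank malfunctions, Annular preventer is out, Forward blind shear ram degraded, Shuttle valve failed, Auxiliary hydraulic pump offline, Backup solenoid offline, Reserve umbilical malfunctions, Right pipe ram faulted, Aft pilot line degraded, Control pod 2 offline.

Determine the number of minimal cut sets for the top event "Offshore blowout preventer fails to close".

Backup path down [AND]: one cut set from each child combined → 1 × 1 = 1 cut set(s).
Hydraulic supply unavailable [AND]: one cut set from each child combined → 1 × 1 = 1 cut set(s).
Shear sequence inoperative [OR]: union of children's cut sets → 3 cut set(s).
Control pod fails [AND]: one cut set from each child combined → 1 × 1 × 1 = 1 cut set(s).
Annular stack inoperative [AND]: one cut set from each child combined → 3 × 1 × 1 × 1 = 3 cut set(s).
Offshore blowout preventer fails to close [AND]: one cut set from each child combined → 1 × 3 = 3 cut set(s).
Minimal cut sets: {Aft accumulator bank malfunctions, Aft pilot line degraded, Annular preventer is out, Backup solenoid offline, Control pod 2 offline, Forward blind shear ram degraded, Inboard control pod failed, Reserve umbilical malfunctions, Right pipe ram faulted}; {Aft accumulator bank malfunctions, Aft pilot line degraded, Annular preventer is out, Backup solenoid offline, Control pod 2 offline, Inboard control pod failed, Reserve umbilical malfunctions, Right pipe ram faulted, Shuttle valve failed}; {Aft accumulator bank malfunctions, Aft pilot line degraded, Annular preventer is out, Auxiliary hydraulic pump offline, Backup solenoid offline, Control pod 2 offline, Inboard control pod failed, Reserve umbilical malfunctions, Right pipe ram faulted}.

3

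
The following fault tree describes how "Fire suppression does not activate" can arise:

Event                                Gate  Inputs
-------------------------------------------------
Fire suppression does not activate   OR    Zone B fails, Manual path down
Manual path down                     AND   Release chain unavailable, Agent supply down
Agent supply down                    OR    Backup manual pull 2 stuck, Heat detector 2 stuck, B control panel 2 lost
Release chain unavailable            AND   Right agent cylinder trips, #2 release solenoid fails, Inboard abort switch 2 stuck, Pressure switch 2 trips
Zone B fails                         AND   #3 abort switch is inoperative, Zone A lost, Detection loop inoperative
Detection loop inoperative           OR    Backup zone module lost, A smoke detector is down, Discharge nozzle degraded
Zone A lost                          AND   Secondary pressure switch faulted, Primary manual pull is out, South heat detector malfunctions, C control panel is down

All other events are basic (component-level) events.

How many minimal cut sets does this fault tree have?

6

Zone A lost [AND]: one cut set from each child combined → 1 × 1 × 1 × 1 = 1 cut set(s).
Detection loop inoperative [OR]: union of children's cut sets → 3 cut set(s).
Zone B fails [AND]: one cut set from each child combined → 1 × 1 × 3 = 3 cut set(s).
Release chain unavailable [AND]: one cut set from each child combined → 1 × 1 × 1 × 1 = 1 cut set(s).
Agent supply down [OR]: union of children's cut sets → 3 cut set(s).
Manual path down [AND]: one cut set from each child combined → 1 × 3 = 3 cut set(s).
Fire suppression does not activate [OR]: union of children's cut sets → 6 cut set(s).
Minimal cut sets: {#3 abort switch is inoperative, Backup zone module lost, C control panel is down, Primary manual pull is out, Secondary pressure switch faulted, South heat detector malfunctions}; {#3 abort switch is inoperative, A smoke detector is down, C control panel is down, Primary manual pull is out, Secondary pressure switch faulted, South heat detector malfunctions}; {#3 abort switch is inoperative, C control panel is down, Discharge nozzle degraded, Primary manual pull is out, Secondary pressure switch faulted, South heat detector malfunctions}; {#2 release solenoid fails, Backup manual pull 2 stuck, Inboard abort switch 2 stuck, Pressure switch 2 trips, Right agent cylinder trips}; {#2 release solenoid fails, Heat detector 2 stuck, Inboard abort switch 2 stuck, Pressure switch 2 trips, Right agent cylinder trips}; {#2 release solenoid fails, B control panel 2 lost, Inboard abort switch 2 stuck, Pressure switch 2 trips, Right agent cylinder trips}.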